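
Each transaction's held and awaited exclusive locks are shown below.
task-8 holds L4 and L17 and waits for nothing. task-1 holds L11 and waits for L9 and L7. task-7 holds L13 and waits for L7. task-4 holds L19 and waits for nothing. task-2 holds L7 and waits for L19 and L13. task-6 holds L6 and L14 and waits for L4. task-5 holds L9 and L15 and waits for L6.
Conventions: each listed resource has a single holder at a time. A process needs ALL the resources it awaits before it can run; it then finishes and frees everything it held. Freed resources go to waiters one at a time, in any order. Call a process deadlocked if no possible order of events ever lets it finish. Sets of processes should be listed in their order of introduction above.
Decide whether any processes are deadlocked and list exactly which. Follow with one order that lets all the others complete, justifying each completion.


Deadlocked: task-1, task-7 and task-2.
Key observation: the cycle task-2 -> task-7 -> task-2 can never break — each member waits on the next; task-1 waits into the deadlock from upstream.
The rest can finish in the order task-8, task-6, task-5, task-4.
Step-by-step check:
  run task-8 (it waits on nothing); releases L4 and L17
  task-6: everything it awaited (L4) is free; runs, freeing L6 and L14
  task-5: everything it awaited (L6) is free; runs, freeing L9 and L15
  run task-4 (it waits on nothing); releases L19


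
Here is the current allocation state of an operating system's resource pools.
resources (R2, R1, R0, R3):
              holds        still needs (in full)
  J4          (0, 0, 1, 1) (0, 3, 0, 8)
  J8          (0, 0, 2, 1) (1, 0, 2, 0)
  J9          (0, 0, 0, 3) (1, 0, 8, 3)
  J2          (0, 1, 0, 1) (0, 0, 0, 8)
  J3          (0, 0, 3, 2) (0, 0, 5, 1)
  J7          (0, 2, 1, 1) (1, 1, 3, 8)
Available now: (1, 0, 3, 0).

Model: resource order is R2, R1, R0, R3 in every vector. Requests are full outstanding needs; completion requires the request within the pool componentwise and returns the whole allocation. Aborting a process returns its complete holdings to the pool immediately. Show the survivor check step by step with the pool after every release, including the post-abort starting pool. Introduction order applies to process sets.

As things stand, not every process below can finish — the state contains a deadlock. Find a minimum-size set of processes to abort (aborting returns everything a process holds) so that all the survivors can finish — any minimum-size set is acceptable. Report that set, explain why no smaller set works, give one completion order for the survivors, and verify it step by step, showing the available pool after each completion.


The answer: abort J2 and J7.
Key observation: the deadlocked J4 becomes finishable only because J2 and J7 released (0, 3, 1, 2); it completes at step 4 below.
Why nothing smaller works — every single abort fails: J4 alone leaves J2 blocked (short on R3); J8 alone leaves J4 blocked (short on R1 and R3); J9 alone leaves J4 blocked (short on R1 and R3); J2 alone leaves J4 blocked (short on R1 and R3); J3 alone leaves J4 blocked (short on R1 and R3); J7 alone leaves J4 blocked (short on R1 and R3).
Survivors finish in the order: J8, J3, J9, J4. Check, step by step (pool after the aborts first):
  pool = (1, 3, 4, 2)
  J8: need (1, 0, 2, 0) fits (1, 3, 4, 2); releases (0, 0, 2, 1), pool now (1, 3, 6, 3)
  J3: need (0, 0, 5, 1) fits (1, 3, 6, 3); releases (0, 0, 3, 2), pool now (1, 3, 9, 5)
  J9: need (1, 0, 8, 3) fits (1, 3, 9, 5); releases (0, 0, 0, 3), pool now (1, 3, 9, 8)
  J4: need (0, 3, 0, 8) fits (1, 3, 9, 8); releases (0, 0, 1, 1), pool now (1, 3, 10, 9)


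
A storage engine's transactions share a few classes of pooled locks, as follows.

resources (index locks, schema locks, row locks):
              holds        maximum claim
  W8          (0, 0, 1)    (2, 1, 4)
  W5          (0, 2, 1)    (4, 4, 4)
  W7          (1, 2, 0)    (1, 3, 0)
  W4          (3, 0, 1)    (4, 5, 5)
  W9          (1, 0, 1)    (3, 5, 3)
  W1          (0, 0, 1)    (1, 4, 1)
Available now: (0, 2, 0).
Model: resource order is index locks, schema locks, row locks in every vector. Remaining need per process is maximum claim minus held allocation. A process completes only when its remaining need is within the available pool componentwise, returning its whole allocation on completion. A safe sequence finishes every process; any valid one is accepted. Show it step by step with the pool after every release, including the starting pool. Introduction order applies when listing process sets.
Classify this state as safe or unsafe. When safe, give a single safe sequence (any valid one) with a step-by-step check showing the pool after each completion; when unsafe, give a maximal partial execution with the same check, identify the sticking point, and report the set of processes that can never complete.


UNSAFE.
Key observation: row locks is the bottleneck — with W7, W1 done the pool holds (1, 4, 1), short of every remaining need.
A maximal execution: W7, W1 — then nothing else fits. Verifying each step:
  pool = (0, 2, 0)
  run W7 (needs (0, 1, 0), free (0, 2, 0)); after release of (1, 2, 0) the pool is (1, 4, 0)
  run W1 (needs (1, 4, 0), free (1, 4, 0)); after release of (0, 0, 1) the pool is (1, 4, 1)
  blocked: W8 wants (2, 1, 3), pool (1, 4, 1) — not enough index locks and row locks
  blocked: W5 wants (4, 2, 3), pool (1, 4, 1) — not enough index locks and row locks
  blocked: W4 wants (1, 5, 4), pool (1, 4, 1) — not enough schema locks and row locks
  blocked: W9 wants (2, 5, 2), pool (1, 4, 1) — not enough index locks, schema locks and row locks
Processes that can never finish: W8, W5, W4 and W9.


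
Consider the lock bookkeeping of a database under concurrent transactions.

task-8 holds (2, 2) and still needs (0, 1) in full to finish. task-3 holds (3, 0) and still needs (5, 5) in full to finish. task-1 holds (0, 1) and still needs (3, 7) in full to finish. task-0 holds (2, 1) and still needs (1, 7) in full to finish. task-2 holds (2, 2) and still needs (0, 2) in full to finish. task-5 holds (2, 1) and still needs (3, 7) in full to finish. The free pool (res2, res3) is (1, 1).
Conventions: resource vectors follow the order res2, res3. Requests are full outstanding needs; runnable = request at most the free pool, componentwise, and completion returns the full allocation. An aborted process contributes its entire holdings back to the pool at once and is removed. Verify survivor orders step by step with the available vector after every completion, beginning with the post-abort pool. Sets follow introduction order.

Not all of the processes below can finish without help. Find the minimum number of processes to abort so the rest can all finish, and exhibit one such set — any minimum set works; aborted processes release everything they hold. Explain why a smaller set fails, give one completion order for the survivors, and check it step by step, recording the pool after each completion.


The answer: abort task-1 and task-0.
Key observation: task-5 was stuck for good until task-1 and task-0 gave back (2, 2); in the order shown it finishes at step 3.
Minimality, checking each single-abort alternative: task-8 alone leaves task-1 blocked (short on res3); task-3 alone leaves task-1 blocked (short on res3); task-1 alone leaves task-0 blocked (short on res3); task-0 alone leaves task-1 blocked (short on res3); task-2 alone leaves task-1 blocked (short on res3); task-5 alone leaves task-1 blocked (short on res3).
Survivors finish in the order: task-2, task-8, task-5, task-3. Check, step by step (pool after the aborts first):
  pool = (3, 3)
  task-2 needs (0, 2) <= (3, 3) -> finishes; pool += (2, 2) = (5, 5)
  task-8 needs (0, 1) <= (5, 5) -> finishes; pool += (2, 2) = (7, 7)
  task-5 needs (3, 7) <= (7, 7) -> finishes; pool += (2, 1) = (9, 8)
  task-3 needs (5, 5) <= (9, 8) -> finishes; pool += (3, 0) = (12, 8)


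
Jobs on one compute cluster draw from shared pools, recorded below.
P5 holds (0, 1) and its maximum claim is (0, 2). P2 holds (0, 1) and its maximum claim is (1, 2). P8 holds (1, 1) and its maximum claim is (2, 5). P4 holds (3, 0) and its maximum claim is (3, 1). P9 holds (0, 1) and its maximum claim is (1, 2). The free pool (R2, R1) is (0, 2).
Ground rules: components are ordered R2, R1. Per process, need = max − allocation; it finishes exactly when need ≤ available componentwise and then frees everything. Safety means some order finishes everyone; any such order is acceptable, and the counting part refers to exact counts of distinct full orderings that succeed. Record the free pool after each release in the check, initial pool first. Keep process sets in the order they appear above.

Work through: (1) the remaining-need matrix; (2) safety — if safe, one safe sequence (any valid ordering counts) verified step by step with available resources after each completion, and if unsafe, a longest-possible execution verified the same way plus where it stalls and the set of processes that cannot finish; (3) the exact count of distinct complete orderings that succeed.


(1) Remaining need (order R2, R1):
  P5: (0, 1)
  P2: (1, 1)
  P8: (1, 4)
  P4: (0, 1)
  P9: (1, 1)
(2) SAFE — a valid safe sequence is P5, P4, P9, P2, P8.
Key observation: no step in this order meets a requested resource exactly; the smallest headroom is 1, first reached at P5 (need (0, 1), pool (0, 2)).
Walking it through:
  pool = (0, 2)
  run P5 (needs (0, 1), free (0, 2)); after release of (0, 1) the pool is (0, 3)
  run P4 (needs (0, 1), free (0, 3)); after release of (3, 0) the pool is (3, 3)
  run P9 (needs (1, 1), free (3, 3)); after release of (0, 1) the pool is (3, 4)
  run P2 (needs (1, 1), free (3, 4)); after release of (0, 1) the pool is (3, 5)
  run P8 (needs (1, 4), free (3, 5)); after release of (1, 1) the pool is (4, 6)
(3) Precisely 16 of the possible complete orderings are safe sequences.


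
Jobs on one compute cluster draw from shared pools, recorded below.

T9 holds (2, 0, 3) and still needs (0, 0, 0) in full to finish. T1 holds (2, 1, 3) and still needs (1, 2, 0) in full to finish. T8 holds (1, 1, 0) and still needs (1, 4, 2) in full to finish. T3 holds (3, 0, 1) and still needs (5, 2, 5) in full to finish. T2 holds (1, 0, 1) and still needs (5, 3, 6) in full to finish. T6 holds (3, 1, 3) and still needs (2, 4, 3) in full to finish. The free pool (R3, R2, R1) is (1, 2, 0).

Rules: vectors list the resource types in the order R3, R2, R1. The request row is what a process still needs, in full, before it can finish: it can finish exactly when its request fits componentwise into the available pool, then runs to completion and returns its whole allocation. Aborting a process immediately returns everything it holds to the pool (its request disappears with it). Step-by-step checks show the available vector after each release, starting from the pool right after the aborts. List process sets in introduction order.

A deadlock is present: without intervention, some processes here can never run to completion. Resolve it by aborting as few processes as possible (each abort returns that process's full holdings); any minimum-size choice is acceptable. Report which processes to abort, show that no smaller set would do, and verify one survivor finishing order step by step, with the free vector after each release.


Minimum abort set: T8.
Key observation: aborting T8 returns (1, 1, 0), and T6 — hopeless before — runs at step 2 with the returned capacity in the pool.
No smaller set exists: with zero aborts the deadlock remains.
The survivors complete as T1, T6, T9, T3, T2. Verifying each step (starting from the post-abort pool):
  pool = (2, 3, 0)
  T1: need (1, 2, 0) fits (2, 3, 0); releases (2, 1, 3), pool now (4, 4, 3)
  T6: need (2, 4, 3) fits (4, 4, 3); releases (3, 1, 3), pool now (7, 5, 6)
  T9: need (0, 0, 0) fits (7, 5, 6); releases (2, 0, 3), pool now (9, 5, 9)
  T3: need (5, 2, 5) fits (9, 5, 9); releases (3, 0, 1), pool now (12, 5, 10)
  T2: need (5, 3, 6) fits (12, 5, 10); releases (1, 0, 1), pool now (13, 5, 11)


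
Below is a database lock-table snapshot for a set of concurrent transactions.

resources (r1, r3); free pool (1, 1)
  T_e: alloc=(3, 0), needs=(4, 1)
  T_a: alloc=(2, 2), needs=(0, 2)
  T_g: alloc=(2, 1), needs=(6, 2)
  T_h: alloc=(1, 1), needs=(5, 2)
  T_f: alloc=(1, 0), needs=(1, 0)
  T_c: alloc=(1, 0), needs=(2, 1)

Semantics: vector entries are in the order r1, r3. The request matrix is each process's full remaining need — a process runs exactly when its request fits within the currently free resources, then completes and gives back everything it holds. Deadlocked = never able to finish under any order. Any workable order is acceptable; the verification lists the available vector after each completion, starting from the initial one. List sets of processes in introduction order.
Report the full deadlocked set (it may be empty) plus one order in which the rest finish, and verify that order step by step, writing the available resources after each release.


The deadlocked set is T_e, T_a, T_g and T_h.
Key observation: after T_f, T_c the pool peaks at (3, 1), and each blocked process is short somewhere: T_e on r1; T_a on r3; T_g on r1, r3; T_h on r1, r3.
One completion order for the rest: T_f, T_c. Verifying each step:
  pool = (1, 1)
  T_f needs (1, 0) <= (1, 1) -> finishes; pool += (1, 0) = (2, 1)
  T_c needs (2, 1) <= (2, 1) -> finishes; pool += (1, 0) = (3, 1)
None of the blocked processes ever fits:
  T_e still needs (4, 1) but only (3, 1) is free — short on r1
  T_a still needs (0, 2) but only (3, 1) is free — short on r3
  T_g still needs (6, 2) but only (3, 1) is free — short on r1 and r3
  T_h still needs (5, 2) but only (3, 1) is free — short on r1 and r3


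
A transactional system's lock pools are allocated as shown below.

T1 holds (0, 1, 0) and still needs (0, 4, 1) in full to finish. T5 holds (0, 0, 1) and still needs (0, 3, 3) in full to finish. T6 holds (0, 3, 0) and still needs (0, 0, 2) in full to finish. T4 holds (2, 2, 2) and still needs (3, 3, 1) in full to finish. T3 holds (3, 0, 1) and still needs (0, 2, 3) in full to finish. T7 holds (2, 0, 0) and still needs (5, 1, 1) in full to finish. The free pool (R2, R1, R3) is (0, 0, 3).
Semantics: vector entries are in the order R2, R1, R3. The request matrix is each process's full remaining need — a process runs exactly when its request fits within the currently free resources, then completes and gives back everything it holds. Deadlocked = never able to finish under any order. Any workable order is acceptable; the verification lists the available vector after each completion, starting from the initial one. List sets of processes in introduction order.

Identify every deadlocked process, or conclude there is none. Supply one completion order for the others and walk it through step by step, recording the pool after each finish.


No process is deadlocked.
Key observation: T6 leads a chain of completions in which each release enables another process.
One completion order for the rest: T6, T3, T4, T1, T7, T5. Walking it through:
  pool = (0, 0, 3)
  T6: need (0, 0, 2) fits (0, 0, 3); releases (0, 3, 0), pool now (0, 3, 3)
  T3: need (0, 2, 3) fits (0, 3, 3); releases (3, 0, 1), pool now (3, 3, 4)
  T4: need (3, 3, 1) fits (3, 3, 4); releases (2, 2, 2), pool now (5, 5, 6)
  T1: need (0, 4, 1) fits (5, 5, 6); releases (0, 1, 0), pool now (5, 6, 6)
  T7: need (5, 1, 1) fits (5, 6, 6); releases (2, 0, 0), pool now (7, 6, 6)
  T5: need (0, 3, 3) fits (7, 6, 6); releases (0, 0, 1), pool now (7, 6, 7)


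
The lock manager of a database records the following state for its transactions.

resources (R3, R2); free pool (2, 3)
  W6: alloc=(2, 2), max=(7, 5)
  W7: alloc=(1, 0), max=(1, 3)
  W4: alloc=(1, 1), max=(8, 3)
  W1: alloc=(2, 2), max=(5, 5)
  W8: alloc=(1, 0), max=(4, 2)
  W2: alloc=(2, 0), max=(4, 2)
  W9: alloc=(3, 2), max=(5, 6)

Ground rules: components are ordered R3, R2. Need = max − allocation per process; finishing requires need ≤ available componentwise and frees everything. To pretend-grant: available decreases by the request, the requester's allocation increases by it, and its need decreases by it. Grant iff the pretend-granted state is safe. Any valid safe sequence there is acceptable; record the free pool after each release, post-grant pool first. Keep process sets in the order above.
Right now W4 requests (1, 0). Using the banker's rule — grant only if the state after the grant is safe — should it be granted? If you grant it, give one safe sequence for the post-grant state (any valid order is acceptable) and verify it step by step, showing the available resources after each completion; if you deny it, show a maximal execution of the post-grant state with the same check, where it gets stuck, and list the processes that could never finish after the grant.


GRANT. The post-grant state is safe; one safe sequence: W7, W2, W1, W4, W8, W9, W6.
Key observation: granting shrinks the pool to (1, 3), yet W7 still fits and the chain goes through.
Check on the post-grant state, step by step:
  pool = (1, 3)
  run W7 (needs (0, 3), free (1, 3)); after release of (1, 0) the pool is (2, 3)
  run W2 (needs (2, 2), free (2, 3)); after release of (2, 0) the pool is (4, 3)
  run W1 (needs (3, 3), free (4, 3)); after release of (2, 2) the pool is (6, 5)
  run W4 (needs (6, 2), free (6, 5)); after release of (2, 1) the pool is (8, 6)
  run W8 (needs (3, 2), free (8, 6)); after release of (1, 0) the pool is (9, 6)
  run W9 (needs (2, 4), free (9, 6)); after release of (3, 2) the pool is (12, 8)
  run W6 (needs (5, 3), free (12, 8)); after release of (2, 2) the pool is (14, 10)


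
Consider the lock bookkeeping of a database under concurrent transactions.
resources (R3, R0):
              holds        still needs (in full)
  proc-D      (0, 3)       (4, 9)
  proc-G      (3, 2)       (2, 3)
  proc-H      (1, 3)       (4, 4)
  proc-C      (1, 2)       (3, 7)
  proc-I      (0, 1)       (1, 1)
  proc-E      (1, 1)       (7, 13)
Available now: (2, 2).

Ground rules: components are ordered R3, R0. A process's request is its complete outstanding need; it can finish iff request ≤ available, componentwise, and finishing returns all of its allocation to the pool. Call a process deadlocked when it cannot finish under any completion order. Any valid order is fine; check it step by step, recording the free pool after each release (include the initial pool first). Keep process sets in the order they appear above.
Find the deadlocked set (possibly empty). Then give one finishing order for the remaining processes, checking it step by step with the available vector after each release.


The deadlocked set is empty.
Key observation: the pool covers proc-I at once, and every later process fits after earlier releases.
The rest can finish in the order proc-I, proc-G, proc-H, proc-C, proc-D, proc-E. Walking it through:
  pool = (2, 2)
  proc-I: need (1, 1) fits (2, 2); releases (0, 1), pool now (2, 3)
  proc-G: need (2, 3) fits (2, 3); releases (3, 2), pool now (5, 5)
  proc-H: need (4, 4) fits (5, 5); releases (1, 3), pool now (6, 8)
  proc-C: need (3, 7) fits (6, 8); releases (1, 2), pool now (7, 10)
  proc-D: need (4, 9) fits (7, 10); releases (0, 3), pool now (7, 13)
  proc-E: need (7, 13) fits (7, 13); releases (1, 1), pool now (8, 14)


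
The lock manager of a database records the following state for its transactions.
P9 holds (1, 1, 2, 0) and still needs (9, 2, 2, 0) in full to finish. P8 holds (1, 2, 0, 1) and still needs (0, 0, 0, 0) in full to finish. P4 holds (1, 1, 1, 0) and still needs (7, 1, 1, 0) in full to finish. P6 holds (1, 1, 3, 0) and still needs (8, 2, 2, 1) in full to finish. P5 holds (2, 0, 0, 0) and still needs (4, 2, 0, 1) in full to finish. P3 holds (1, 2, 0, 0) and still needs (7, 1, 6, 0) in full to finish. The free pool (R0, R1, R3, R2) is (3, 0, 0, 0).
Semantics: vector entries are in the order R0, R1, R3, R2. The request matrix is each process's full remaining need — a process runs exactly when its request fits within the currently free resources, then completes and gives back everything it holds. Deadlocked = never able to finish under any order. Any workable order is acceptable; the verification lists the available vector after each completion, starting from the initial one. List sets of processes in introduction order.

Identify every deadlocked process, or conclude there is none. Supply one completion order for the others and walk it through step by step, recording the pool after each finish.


The deadlocked set is P9, P4, P6 and P3.
Key observation: even finishing P8, P5 leaves just (6, 2, 0, 1) free — too little R0 for any of the remaining processes.
One completion order for the rest: P8, P5. Check, step by step:
  pool = (3, 0, 0, 0)
  run P8 (needs (0, 0, 0, 0), free (3, 0, 0, 0)); after release of (1, 2, 0, 1) the pool is (4, 2, 0, 1)
  run P5 (needs (4, 2, 0, 1), free (4, 2, 0, 1)); after release of (2, 0, 0, 0) the pool is (6, 2, 0, 1)
None of the blocked processes ever fits:
  P9 still needs (9, 2, 2, 0) but only (6, 2, 0, 1) is free — short on R0 and R3
  P4 still needs (7, 1, 1, 0) but only (6, 2, 0, 1) is free — short on R0 and R3
  P6 still needs (8, 2, 2, 1) but only (6, 2, 0, 1) is free — short on R0 and R3
  P3 still needs (7, 1, 6, 0) but only (6, 2, 0, 1) is free — short on R0 and R3


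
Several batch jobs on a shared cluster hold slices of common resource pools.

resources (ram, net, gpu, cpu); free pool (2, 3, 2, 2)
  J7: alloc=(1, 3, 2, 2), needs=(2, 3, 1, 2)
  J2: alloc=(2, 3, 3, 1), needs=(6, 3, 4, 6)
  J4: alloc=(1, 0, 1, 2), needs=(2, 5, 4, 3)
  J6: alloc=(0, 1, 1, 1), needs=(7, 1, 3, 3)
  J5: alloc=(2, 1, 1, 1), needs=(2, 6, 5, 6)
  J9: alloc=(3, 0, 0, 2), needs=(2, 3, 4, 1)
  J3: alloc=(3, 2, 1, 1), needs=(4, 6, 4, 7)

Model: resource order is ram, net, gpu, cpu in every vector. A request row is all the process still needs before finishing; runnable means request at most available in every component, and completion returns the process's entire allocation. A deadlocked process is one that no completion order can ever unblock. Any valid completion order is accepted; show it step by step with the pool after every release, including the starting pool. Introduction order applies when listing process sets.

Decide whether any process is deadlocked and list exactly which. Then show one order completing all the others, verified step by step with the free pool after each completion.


No process is deadlocked.
Key observation: J7 can run right away; the returned allocation unlocks the remaining processes in turn.
A valid finishing order for the others: J7, J4, J9, J6, J3, J5, J2. Step-by-step check:
  pool = (2, 3, 2, 2)
  J7: need (2, 3, 1, 2) fits (2, 3, 2, 2); releases (1, 3, 2, 2), pool now (3, 6, 4, 4)
  J4: need (2, 5, 4, 3) fits (3, 6, 4, 4); releases (1, 0, 1, 2), pool now (4, 6, 5, 6)
  J9: need (2, 3, 4, 1) fits (4, 6, 5, 6); releases (3, 0, 0, 2), pool now (7, 6, 5, 8)
  J6: need (7, 1, 3, 3) fits (7, 6, 5, 8); releases (0, 1, 1, 1), pool now (7, 7, 6, 9)
  J3: need (4, 6, 4, 7) fits (7, 7, 6, 9); releases (3, 2, 1, 1), pool now (10, 9, 7, 10)
  J5: need (2, 6, 5, 6) fits (10, 9, 7, 10); releases (2, 1, 1, 1), pool now (12, 10, 8, 11)
  J2: need (6, 3, 4, 6) fits (12, 10, 8, 11); releases (2, 3, 3, 1), pool now (14, 13, 11, 12)


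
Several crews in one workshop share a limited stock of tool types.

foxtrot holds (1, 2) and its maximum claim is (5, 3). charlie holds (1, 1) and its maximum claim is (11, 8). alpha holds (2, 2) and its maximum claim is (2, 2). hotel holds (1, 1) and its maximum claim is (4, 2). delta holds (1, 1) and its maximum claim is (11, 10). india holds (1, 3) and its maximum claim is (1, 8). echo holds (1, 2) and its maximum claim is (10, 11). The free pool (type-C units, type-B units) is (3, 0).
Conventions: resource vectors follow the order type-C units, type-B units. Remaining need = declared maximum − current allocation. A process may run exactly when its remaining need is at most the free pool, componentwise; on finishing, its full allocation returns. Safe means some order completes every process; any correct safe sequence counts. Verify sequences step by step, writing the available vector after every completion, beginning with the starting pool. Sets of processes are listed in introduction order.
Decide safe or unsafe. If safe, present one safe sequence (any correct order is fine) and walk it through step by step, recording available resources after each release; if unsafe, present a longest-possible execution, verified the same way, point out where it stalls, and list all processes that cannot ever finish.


UNSAFE.
Key observation: the wall is type-C units: completing alpha, hotel, foxtrot, india brings the pool only to (8, 8), and all the rest need more.
The run alpha, hotel, foxtrot, india cannot be extended any further. Walking it through:
  pool = (3, 0)
  alpha needs (0, 0) <= (3, 0) -> finishes; pool += (2, 2) = (5, 2)
  hotel needs (3, 1) <= (5, 2) -> finishes; pool += (1, 1) = (6, 3)
  foxtrot needs (4, 1) <= (6, 3) -> finishes; pool += (1, 2) = (7, 5)
  india needs (0, 5) <= (7, 5) -> finishes; pool += (1, 3) = (8, 8)
  charlie cannot run: need (10, 7) vs free (8, 8) (insufficient type-C units)
  delta cannot run: need (10, 9) vs free (8, 8) (insufficient type-C units and type-B units)
  echo cannot run: need (9, 9) vs free (8, 8) (insufficient type-C units and type-B units)
Permanently blocked: charlie, delta and echo.


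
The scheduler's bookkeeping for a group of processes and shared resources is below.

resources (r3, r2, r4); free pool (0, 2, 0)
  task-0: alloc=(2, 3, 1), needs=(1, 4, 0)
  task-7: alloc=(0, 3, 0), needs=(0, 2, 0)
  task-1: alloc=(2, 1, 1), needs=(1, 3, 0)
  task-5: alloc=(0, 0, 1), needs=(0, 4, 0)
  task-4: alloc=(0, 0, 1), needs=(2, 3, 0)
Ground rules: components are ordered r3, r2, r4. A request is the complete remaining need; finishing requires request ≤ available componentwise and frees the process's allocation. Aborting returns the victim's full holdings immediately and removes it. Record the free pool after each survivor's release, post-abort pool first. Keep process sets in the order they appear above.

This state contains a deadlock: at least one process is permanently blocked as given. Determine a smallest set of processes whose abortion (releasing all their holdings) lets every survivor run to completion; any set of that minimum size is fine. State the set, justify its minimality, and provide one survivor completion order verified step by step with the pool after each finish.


The answer: abort task-1.
Key observation: task-4 could never have finished before the abort; with (2, 1, 1) returned by task-1, it fits at step 1.
Minimality: the empty abort set fails — the state is deadlocked as it stands.
One survivor order: task-4, task-7, task-0, task-5. Step-by-step check (post-abort pool first):
  pool = (2, 3, 1)
  task-4 needs (2, 3, 0) <= (2, 3, 1) -> finishes; pool += (0, 0, 1) = (2, 3, 2)
  task-7 needs (0, 2, 0) <= (2, 3, 2) -> finishes; pool += (0, 3, 0) = (2, 6, 2)
  task-0 needs (1, 4, 0) <= (2, 6, 2) -> finishes; pool += (2, 3, 1) = (4, 9, 3)
  task-5 needs (0, 4, 0) <= (4, 9, 3) -> finishes; pool += (0, 0, 1) = (4, 9, 4)


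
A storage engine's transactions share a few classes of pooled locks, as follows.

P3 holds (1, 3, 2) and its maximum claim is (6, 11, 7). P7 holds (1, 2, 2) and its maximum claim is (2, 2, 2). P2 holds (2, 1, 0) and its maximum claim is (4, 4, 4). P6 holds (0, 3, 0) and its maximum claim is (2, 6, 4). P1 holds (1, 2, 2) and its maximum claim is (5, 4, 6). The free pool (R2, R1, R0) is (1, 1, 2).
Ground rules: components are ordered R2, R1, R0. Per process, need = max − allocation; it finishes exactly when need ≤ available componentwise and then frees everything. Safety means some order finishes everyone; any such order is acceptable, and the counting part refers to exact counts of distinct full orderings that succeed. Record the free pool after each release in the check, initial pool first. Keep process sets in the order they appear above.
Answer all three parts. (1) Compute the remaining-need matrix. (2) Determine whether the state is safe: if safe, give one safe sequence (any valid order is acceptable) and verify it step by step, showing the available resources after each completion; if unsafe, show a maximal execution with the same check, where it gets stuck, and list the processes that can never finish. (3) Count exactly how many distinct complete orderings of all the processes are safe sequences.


(1) Remaining need (order R2, R1, R0):
  P3: (5, 8, 5)
  P7: (1, 0, 0)
  P2: (2, 3, 4)
  P6: (2, 3, 4)
  P1: (4, 2, 4)
(2) SAFE, for example via the order P7, P2, P1, P6, P3.
Key observation: at P7 the run first touches a limit — (1, 0, 0) against (1, 1, 2), exact on a resource it actually requests.
Walking it through:
  pool = (1, 1, 2)
  P7 needs (1, 0, 0) <= (1, 1, 2) -> finishes; pool += (1, 2, 2) = (2, 3, 4)
  P2 needs (2, 3, 4) <= (2, 3, 4) -> finishes; pool += (2, 1, 0) = (4, 4, 4)
  P1 needs (4, 2, 4) <= (4, 4, 4) -> finishes; pool += (1, 2, 2) = (5, 6, 6)
  P6 needs (2, 3, 4) <= (5, 6, 6) -> finishes; pool += (0, 3, 0) = (5, 9, 6)
  P3 needs (5, 8, 5) <= (5, 9, 6) -> finishes; pool += (1, 3, 2) = (6, 12, 8)
(3) The exact count: 3 of the possible complete orderings are safe sequences.


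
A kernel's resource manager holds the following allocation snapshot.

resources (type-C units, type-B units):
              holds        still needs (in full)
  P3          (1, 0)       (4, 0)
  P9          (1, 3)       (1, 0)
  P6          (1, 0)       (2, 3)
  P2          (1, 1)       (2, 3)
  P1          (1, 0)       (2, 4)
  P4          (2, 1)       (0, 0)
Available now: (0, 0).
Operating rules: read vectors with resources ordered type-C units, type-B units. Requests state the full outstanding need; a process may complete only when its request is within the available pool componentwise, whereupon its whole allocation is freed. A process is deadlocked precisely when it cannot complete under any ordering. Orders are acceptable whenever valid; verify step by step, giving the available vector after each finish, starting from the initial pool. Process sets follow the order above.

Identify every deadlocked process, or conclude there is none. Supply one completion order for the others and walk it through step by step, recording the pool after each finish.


Nothing here is deadlocked.
Key observation: P4 can run right away; the returned allocation unlocks the remaining processes in turn.
A valid finishing order for the others: P4, P9, P1, P3, P6, P2. Step-by-step check:
  pool = (0, 0)
  P4: need (0, 0) fits (0, 0); releases (2, 1), pool now (2, 1)
  P9: need (1, 0) fits (2, 1); releases (1, 3), pool now (3, 4)
  P1: need (2, 4) fits (3, 4); releases (1, 0), pool now (4, 4)
  P3: need (4, 0) fits (4, 4); releases (1, 0), pool now (5, 4)
  P6: need (2, 3) fits (5, 4); releases (1, 0), pool now (6, 4)
  P2: need (2, 3) fits (6, 4); releases (1, 1), pool now (7, 5)


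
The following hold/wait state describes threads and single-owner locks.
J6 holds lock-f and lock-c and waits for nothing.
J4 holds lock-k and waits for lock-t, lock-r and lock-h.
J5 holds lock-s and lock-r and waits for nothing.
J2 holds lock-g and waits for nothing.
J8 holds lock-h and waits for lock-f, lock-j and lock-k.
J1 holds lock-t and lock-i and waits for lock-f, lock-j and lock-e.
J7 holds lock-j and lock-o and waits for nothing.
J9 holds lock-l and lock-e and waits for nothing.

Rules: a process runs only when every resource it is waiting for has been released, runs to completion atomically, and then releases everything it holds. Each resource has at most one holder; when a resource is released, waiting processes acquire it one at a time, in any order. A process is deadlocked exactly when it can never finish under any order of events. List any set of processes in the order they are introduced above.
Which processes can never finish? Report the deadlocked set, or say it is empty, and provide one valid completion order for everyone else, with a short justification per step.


Deadlocked: J4 and J8.
Key observation: the waits loop around J4 -> J8 -> J4 with no way out; no other process is dragged down with it.
A valid finishing order for the others: J9, J6, J5, J2, J7, J1.
Step-by-step check:
  J9 waits on nothing -> runs at once and releases lock-l and lock-e
  J6 waits on nothing -> runs at once and releases lock-f and lock-c
  J5 waits on nothing -> runs at once and releases lock-s and lock-r
  J2 waits on nothing -> runs at once and releases lock-g
  J7 waits on nothing -> runs at once and releases lock-j and lock-o
  J1 waits on lock-f, lock-j and lock-e — all released -> runs and releases lock-t and lock-i


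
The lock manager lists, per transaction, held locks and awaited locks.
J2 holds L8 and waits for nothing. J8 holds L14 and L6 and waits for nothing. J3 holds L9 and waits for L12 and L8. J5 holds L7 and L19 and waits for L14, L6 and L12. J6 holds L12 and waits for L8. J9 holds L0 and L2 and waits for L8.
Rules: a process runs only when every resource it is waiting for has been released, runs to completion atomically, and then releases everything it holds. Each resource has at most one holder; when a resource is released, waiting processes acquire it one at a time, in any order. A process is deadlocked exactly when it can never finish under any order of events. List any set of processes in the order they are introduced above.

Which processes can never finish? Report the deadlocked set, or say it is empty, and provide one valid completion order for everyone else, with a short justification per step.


No process is deadlocked.
Key observation: the wait graph is acyclic; completion cascades from the unblocked processes through everyone else.
One completion order for the rest: J2, J6, J8, J3, J5, J9.
Verifying each step:
  J2 waits on nothing -> runs at once and releases L8
  run J6 (all its waits — L8 — are resolved); releases L12
  J8 waits on nothing -> runs at once and releases L14 and L6
  run J3 (all its waits — L12 and L8 — are resolved); releases L9
  run J5 (all its waits — L14, L6 and L12 — are resolved); releases L7 and L19
  run J9 (all its waits — L8 — are resolved); releases L0 and L2


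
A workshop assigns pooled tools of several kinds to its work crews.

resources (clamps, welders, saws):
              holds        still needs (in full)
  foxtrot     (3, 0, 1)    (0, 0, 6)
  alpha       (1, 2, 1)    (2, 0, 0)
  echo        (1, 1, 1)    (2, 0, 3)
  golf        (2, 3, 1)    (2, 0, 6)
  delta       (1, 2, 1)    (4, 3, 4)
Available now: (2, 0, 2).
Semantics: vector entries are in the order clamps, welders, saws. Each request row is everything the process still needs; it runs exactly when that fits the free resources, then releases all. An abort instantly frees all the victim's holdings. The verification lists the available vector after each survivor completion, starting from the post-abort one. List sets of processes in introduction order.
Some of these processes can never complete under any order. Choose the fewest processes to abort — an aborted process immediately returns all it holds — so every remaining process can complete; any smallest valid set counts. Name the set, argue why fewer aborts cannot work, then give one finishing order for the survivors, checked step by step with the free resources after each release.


Abort foxtrot.
Key observation: the deadlocked golf becomes finishable only because foxtrot released (3, 0, 1); it completes at step 4 below.
No smaller set exists: with zero aborts the deadlock remains.
The survivors complete as alpha, echo, delta, golf. Step-by-step check (starting from the post-abort pool):
  pool = (5, 0, 3)
  run alpha (needs (2, 0, 0), free (5, 0, 3)); after release of (1, 2, 1) the pool is (6, 2, 4)
  run echo (needs (2, 0, 3), free (6, 2, 4)); after release of (1, 1, 1) the pool is (7, 3, 5)
  run delta (needs (4, 3, 4), free (7, 3, 5)); after release of (1, 2, 1) the pool is (8, 5, 6)
  run golf (needs (2, 0, 6), free (8, 5, 6)); after release of (2, 3, 1) the pool is (10, 8, 7)


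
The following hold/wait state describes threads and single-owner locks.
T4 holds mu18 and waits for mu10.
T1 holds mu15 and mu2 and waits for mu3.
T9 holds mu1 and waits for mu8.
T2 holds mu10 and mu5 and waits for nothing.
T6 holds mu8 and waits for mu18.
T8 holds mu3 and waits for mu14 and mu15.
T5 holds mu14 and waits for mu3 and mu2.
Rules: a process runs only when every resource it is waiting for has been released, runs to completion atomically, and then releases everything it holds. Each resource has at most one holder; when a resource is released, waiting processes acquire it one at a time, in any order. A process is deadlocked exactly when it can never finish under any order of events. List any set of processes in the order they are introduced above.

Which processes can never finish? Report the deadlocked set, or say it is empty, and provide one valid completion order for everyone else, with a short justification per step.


Deadlocked: T1, T8 and T5.
Key observation: the loop T1 -> T8 -> T1 blocks itself forever; T5 is caught in further circular waits.
A valid finishing order for the others: T2, T4, T6, T9.
Check, step by step:
  T2 waits on nothing -> runs at once and releases mu10 and mu5
  run T4 (all its waits — mu10 — are resolved); releases mu18
  run T6 (all its waits — mu18 — are resolved); releases mu8
  run T9 (all its waits — mu8 — are resolved); releases mu1


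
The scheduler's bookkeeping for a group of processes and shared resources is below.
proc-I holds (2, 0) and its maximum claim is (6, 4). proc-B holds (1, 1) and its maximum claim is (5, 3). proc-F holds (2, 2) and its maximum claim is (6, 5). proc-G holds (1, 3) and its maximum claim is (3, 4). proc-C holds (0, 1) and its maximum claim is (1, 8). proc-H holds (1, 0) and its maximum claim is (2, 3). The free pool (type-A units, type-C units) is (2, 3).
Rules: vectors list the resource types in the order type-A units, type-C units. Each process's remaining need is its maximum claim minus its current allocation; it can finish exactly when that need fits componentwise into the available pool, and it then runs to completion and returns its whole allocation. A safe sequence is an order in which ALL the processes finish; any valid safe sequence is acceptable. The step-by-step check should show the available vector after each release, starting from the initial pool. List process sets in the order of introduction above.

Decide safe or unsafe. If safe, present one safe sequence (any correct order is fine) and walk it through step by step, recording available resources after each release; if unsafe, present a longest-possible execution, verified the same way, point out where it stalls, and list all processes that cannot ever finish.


SAFE — a valid safe sequence is proc-H, proc-G, proc-F, proc-B, proc-I, proc-C.
Key observation: the order's first zero-slack moment is proc-H ((1, 3) needed, (2, 3) free — a requested resource with nothing to spare).
Check, step by step:
  pool = (2, 3)
  run proc-H (needs (1, 3), free (2, 3)); after release of (1, 0) the pool is (3, 3)
  run proc-G (needs (2, 1), free (3, 3)); after release of (1, 3) the pool is (4, 6)
  run proc-F (needs (4, 3), free (4, 6)); after release of (2, 2) the pool is (6, 8)
  run proc-B (needs (4, 2), free (6, 8)); after release of (1, 1) the pool is (7, 9)
  run proc-I (needs (4, 4), free (7, 9)); after release of (2, 0) the pool is (9, 9)
  run proc-C (needs (1, 7), free (9, 9)); after release of (0, 1) the pool is (9, 10)


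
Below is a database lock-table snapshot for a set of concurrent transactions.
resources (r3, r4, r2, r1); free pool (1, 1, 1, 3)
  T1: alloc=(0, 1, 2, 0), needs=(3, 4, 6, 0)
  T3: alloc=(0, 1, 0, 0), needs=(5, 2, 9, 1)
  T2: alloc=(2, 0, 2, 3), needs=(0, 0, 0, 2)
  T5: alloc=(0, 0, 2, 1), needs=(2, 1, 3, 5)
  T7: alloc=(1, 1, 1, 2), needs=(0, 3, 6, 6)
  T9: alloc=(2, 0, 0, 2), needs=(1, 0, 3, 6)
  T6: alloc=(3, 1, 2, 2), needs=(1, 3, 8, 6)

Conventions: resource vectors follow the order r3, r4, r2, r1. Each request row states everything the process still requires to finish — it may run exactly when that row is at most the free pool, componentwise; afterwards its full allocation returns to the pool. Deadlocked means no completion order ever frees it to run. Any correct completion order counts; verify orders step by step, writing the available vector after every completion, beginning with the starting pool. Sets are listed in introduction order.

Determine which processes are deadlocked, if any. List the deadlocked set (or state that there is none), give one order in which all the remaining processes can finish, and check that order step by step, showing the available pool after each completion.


Deadlocked: T1, T3, T7 and T6.
Key observation: even finishing T2, T9, T5 leaves just (5, 1, 5, 9) free — too little r4 for any of the remaining processes.
The rest can finish in the order T2, T9, T5. Step-by-step check:
  pool = (1, 1, 1, 3)
  T2: need (0, 0, 0, 2) fits (1, 1, 1, 3); releases (2, 0, 2, 3), pool now (3, 1, 3, 6)
  T9: need (1, 0, 3, 6) fits (3, 1, 3, 6); releases (2, 0, 0, 2), pool now (5, 1, 3, 8)
  T5: need (2, 1, 3, 5) fits (5, 1, 3, 8); releases (0, 0, 2, 1), pool now (5, 1, 5, 9)
The blocked processes can never fit:
  blocked: T1 wants (3, 4, 6, 0), pool (5, 1, 5, 9) — not enough r4 and r2
  blocked: T3 wants (5, 2, 9, 1), pool (5, 1, 5, 9) — not enough r4 and r2
  blocked: T7 wants (0, 3, 6, 6), pool (5, 1, 5, 9) — not enough r4 and r2
  blocked: T6 wants (1, 3, 8, 6), pool (5, 1, 5, 9) — not enough r4 and r2
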